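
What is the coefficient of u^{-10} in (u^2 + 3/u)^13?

General term: C(13,j)·(u^2)^j·(3/u)^(13-j), with u-exponent 2j − 1(13−j) = 3j − 13.
Set 3j − 13 = -10: j = 1.
C(13,1) = 13; 1^1 = 1; 3^12 = 531441.
Coefficient = 13 · 1 · 531441 = 6908733.

6908733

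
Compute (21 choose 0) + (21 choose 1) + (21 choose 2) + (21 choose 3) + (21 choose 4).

1 + 21 + 210 + 1330 + 5985 = 7547.

7547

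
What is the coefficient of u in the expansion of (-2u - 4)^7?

The general term is C(7,j)·(-2u)^j·(-4)^(7-j); the u^1 term has j = 1.
C(7,1) = 7.
Coefficient = C(7,1) · (-2)^1 · (-4)^6 = 7 · (-2) · 4096 = -57344.

-57344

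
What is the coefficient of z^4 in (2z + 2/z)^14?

General term: C(14,j)·(2z)^j·(2/z)^(14-j), with z-exponent 1j − 1(14−j) = 2j − 14.
Set 2j − 14 = 4: j = 9.
C(14,9) = 2002; 2^9 = 512; 2^5 = 32.
Coefficient = 2002 · 512 · 32 = 32800768.

32800768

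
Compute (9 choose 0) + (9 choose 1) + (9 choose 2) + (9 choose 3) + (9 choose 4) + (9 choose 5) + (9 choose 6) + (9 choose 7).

502

1 + 9 + 36 + 84 + 126 + 126 + 84 + 36 = 502.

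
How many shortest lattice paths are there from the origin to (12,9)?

293930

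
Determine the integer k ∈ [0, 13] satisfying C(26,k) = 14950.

4

C(26,k) increases on 0 ≤ k ≤ 13. C(26,3) = 2600 and C(26,4) = 14950, so k = 4.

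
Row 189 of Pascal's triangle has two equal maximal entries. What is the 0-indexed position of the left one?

For odd n = 189, C(189,i) peaks at i = (n−1)/2 and (n+1)/2; the smaller is 94.

94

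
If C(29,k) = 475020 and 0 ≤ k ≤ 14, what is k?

6

C(29,k) increases on 0 ≤ k ≤ 14. C(29,5) = 118755 and C(29,6) = 475020, so k = 6.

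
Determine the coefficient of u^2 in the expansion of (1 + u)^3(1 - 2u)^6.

Coefficient of u^2 = Σ_{j} C(3,j)·1^j·C(6,2-j)·(-2)^(2-j) for j from 0 to 2.
= 60 + (-36) + 3 = 27.

27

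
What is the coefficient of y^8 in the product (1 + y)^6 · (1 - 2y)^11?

Coefficient of y^8 = Σ_{j} C(6,j)·1^j·C(11,8-j)·(-2)^(8-j) for j from 0 to 6.
= 42240 + (-253440) + 443520 + (-295680) + 79200 + (-7920) + 220 = 8140.

8140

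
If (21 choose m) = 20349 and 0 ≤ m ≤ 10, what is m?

C(21,m) increases on 0 ≤ m ≤ 10. C(21,4) = 5985 and C(21,5) = 20349, so m = 5.

5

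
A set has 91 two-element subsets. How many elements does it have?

n(n−1)/2 = 91 ⇒ n(n−1) = 182. Since 14·13 = 182, n = 14.

14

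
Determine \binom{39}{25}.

C(39,25) = C(39,14) by symmetry.
C(39,14) = (39·38·37·36·35·34·33·32·31·30·29·28·27·26) / 14! = 1315041316842168115200 / 87178291200 = 15084504396.

15084504396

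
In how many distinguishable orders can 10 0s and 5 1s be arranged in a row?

3003

Choose positions for the 0s: C(15,10) = 3003.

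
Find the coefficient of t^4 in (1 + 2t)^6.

The general term is C(6,j)·(1)^j·(2t)^(6-j); the t^4 term has j = 2.
C(6,2) = 15.
Coefficient = C(6,2) · 2^4 = 15 · 16 = 240.

240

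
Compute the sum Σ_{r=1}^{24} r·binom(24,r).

Since r·C(24,r) = 24·C(23,r−1), the sum is 24·2^23 = 24·8388608 = 201326592.

201326592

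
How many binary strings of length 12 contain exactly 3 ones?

220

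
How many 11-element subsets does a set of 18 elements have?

C(18,11) = C(18,7) by symmetry.
C(18,7) = (18·17·16·15·14·13·12) / 7! = 160392960 / 5040 = 31824.

31824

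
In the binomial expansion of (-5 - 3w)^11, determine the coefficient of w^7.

The general term is C(11,j)·(-5)^j·(-3w)^(11-j); the w^7 term has j = 4.
C(11,4) = 330.
Coefficient = C(11,4) · (-5)^4 · (-3)^7 = 330 · 625 · (-2187) = -451068750.

-451068750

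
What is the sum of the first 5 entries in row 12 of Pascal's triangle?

794

1 + 12 + 66 + 220 + 495 = 794.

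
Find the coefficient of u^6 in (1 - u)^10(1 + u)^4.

27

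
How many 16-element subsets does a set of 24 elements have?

C(24,16) = C(24,8) by symmetry.
C(24,8) = (24·23·22·21·20·19·18·17) / 8! = 29654190720 / 40320 = 735471.

735471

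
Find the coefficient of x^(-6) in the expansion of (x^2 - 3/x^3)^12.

673596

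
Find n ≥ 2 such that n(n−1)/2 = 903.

n(n−1)/2 = 903 ⇒ n(n−1) = 1806. Since 43·42 = 1806, n = 43.

43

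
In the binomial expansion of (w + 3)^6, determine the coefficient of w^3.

The general term is C(6,j)·(w)^j·(3)^(6-j); the w^3 term has j = 3.
C(6,3) = 20.
Coefficient = C(6,3) · 3^3 = 20 · 27 = 540.

540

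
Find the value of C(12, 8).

495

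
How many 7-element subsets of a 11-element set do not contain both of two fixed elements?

204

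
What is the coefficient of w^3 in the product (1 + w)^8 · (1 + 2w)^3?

328

Coefficient of w^3 = Σ_{j} C(8,j)·1^j·C(3,3-j)·2^(3-j) for j from 0 to 3.
= 8 + 96 + 168 + 56 = 328.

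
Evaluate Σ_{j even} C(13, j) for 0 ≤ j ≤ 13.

4096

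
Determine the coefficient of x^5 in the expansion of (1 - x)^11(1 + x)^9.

-72

Coefficient of x^5 = Σ_{j} C(11,j)·(-1)^j·C(9,5-j)·1^(5-j) for j from 0 to 5.
= 126 + (-1386) + 4620 + (-5940) + 2970 + (-462) = -72.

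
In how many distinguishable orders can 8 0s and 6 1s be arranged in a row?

Choose positions for the 0s: C(14,8) = 3003.

3003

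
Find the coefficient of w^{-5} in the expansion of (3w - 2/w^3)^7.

-22680

General term: C(7,j)·(3w)^j·(-2/w^3)^(7-j), with w-exponent 1j − 3(7−j) = 4j − 21.
Set 4j − 21 = -5: j = 4.
C(7,4) = 35; 3^4 = 81; (-2)^3 = -8.
Coefficient = 35 · 81 · (-8) = -22680.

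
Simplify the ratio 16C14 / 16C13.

3/14

C(n,k+1)/C(n,k) = (n−k)/(k+1) = (16−13)/(13+1) = 3/14.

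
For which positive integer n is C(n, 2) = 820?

41

n(n−1)/2 = 820 ⇒ n(n−1) = 1640. Since 41·40 = 1640, n = 41.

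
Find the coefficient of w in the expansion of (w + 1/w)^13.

1716

General term: C(13,j)·(w)^j·(1/w)^(13-j), with w-exponent 1j − 1(13−j) = 2j − 13.
Set 2j − 13 = 1: j = 7.
C(13,7) = 1716; 1^7 = 1; 1^6 = 1.
Coefficient = 1716 · 1 · 1 = 1716.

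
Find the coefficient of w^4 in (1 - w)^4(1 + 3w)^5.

-194

Coefficient of w^4 = Σ_{j} C(4,j)·(-1)^j·C(5,4-j)·3^(4-j) for j from 0 to 4.
= 405 + (-1080) + 540 + (-60) + 1 = -194.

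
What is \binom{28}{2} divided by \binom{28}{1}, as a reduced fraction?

27/2

C(n,k+1)/C(n,k) = (n−k)/(k+1) = (28−1)/(1+1) = 27/2.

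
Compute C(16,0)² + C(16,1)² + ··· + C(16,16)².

601080390

By Vandermonde's identity, Σ C(16,r)² = C(32,16) = 601080390.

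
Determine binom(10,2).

45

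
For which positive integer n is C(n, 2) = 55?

n(n−1)/2 = 55 ⇒ n(n−1) = 110. Since 11·10 = 110, n = 11.

11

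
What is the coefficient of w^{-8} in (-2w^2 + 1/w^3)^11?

General term: C(11,j)·(-2w^2)^j·(1/w^3)^(11-j), with w-exponent 2j − 3(11−j) = 5j − 33.
Set 5j − 33 = -8: j = 5.
C(11,5) = 462; (-2)^5 = -32; 1^6 = 1.
Coefficient = 462 · (-32) · 1 = -14784.

-14784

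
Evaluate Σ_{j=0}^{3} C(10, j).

1 + 10 + 45 + 120 = 176.

176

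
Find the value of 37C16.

12875774670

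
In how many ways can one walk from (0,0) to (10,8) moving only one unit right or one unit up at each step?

43758

Each path is a sequence of 18 steps with 10 rights: C(18,10) = 43758.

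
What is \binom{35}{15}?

C(35,15) = (35·34·33·32·31·30·29·28·27·26·25·24·23·22·21) / 15! = 4247252019052922880000 / 1307674368000 = 3247943160.

3247943160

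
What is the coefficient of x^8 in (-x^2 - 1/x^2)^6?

6

General term: C(6,j)·(-x^2)^j·(-1/x^2)^(6-j), with x-exponent 2j − 2(6−j) = 4j − 12.
Set 4j − 12 = 8: j = 5.
C(6,5) = 6; (-1)^5 = -1; (-1)^1 = -1.
Coefficient = 6 · (-1) · (-1) = 6.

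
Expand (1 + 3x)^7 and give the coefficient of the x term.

21

The general term is C(7,j)·(1)^j·(3x)^(7-j); the x^1 term has j = 6.
C(7,6) = 7.
Coefficient = C(7,6) · 3^1 = 7 · 3 = 21.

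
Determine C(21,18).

1330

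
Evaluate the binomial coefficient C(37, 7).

C(37,7) = (37·36·35·34·33·32·31) / 7! = 51889178880 / 5040 = 10295472.

10295472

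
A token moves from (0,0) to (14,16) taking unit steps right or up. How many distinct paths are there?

145422675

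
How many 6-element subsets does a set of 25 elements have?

C(25,6) = (25·24·23·22·21·20) / 6! = 127512000 / 720 = 177100.

177100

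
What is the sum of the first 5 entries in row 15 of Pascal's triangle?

1941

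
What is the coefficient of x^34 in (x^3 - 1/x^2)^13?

-13

General term: C(13,j)·(x^3)^j·(-1/x^2)^(13-j), with x-exponent 3j − 2(13−j) = 5j − 26.
Set 5j − 26 = 34: j = 12.
C(13,12) = 13; 1^12 = 1; (-1)^1 = -1.
Coefficient = 13 · 1 · (-1) = -13.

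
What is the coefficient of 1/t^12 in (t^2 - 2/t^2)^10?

General term: C(10,j)·(t^2)^j·(-2/t^2)^(10-j), with t-exponent 2j − 2(10−j) = 4j − 20.
Set 4j − 20 = -12: j = 2.
C(10,2) = 45; 1^2 = 1; (-2)^8 = 256.
Coefficient = 45 · 1 · 256 = 11520.

11520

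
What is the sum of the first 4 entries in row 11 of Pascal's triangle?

232

1 + 11 + 55 + 165 = 232.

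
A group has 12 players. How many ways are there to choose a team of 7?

792

This is C(12,7) = 792.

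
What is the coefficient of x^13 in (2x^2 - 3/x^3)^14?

-20127744

General term: C(14,j)·(2x^2)^j·(-3/x^3)^(14-j), with x-exponent 2j − 3(14−j) = 5j − 42.
Set 5j − 42 = 13: j = 11.
C(14,11) = 364; 2^11 = 2048; (-3)^3 = -27.
Coefficient = 364 · 2048 · (-27) = -20127744.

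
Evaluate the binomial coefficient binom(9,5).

C(9,5) = C(9,4) by symmetry.
C(9,4) = (9·8·7·6) / 4! = 3024 / 24 = 126.

126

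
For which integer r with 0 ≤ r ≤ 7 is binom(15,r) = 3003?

C(15,r) increases on 0 ≤ r ≤ 7. C(15,4) = 1365 and C(15,5) = 3003, so r = 5.

5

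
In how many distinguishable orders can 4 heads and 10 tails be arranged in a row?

1001

Choose positions for the heads: C(14,4) = 1001.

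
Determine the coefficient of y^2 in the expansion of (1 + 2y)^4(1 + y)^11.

Coefficient of y^2 = Σ_{j} C(4,j)·2^j·C(11,2-j)·1^(2-j) for j from 0 to 2.
= 55 + 88 + 24 = 167.

167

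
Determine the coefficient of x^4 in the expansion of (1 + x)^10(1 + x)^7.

Coefficient of x^4 = Σ_{j} C(10,j)·C(7,4-j) for j from 0 to 4.
= 35 + 350 + 945 + 840 + 210 = 2380.

2380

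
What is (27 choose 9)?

4686825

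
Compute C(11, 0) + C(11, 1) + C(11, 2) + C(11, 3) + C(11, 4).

1 + 11 + 55 + 165 + 330 = 562.

562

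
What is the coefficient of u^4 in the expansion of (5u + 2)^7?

175000

The general term is C(7,j)·(5u)^j·(2)^(7-j); the u^4 term has j = 4.
C(7,4) = 35.
Coefficient = C(7,4) · 5^4 · 2^3 = 35 · 625 · 8 = 175000.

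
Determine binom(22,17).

26334

C(22,17) = C(22,5) by symmetry.
C(22,5) = (22·21·20·19·18) / 5! = 3160080 / 120 = 26334.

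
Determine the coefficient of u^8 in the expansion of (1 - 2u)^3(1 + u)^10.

Coefficient of u^8 = Σ_{j} C(3,j)·(-2)^j·C(10,8-j)·1^(8-j) for j from 0 to 3.
= 45 + (-720) + 2520 + (-2016) = -171.

-171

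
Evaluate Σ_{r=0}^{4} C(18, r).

4048

1 + 18 + 153 + 816 + 3060 = 4048.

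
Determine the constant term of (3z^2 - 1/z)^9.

2268

General term: C(9,j)·(3z^2)^j·(-1/z)^(9-j), with z-exponent 2j − 1(9−j) = 3j − 9.
Set 3j − 9 = 0: j = 3.
C(9,3) = 84; 3^3 = 27; (-1)^6 = 1.
Coefficient = 84 · 27 · 1 = 2268.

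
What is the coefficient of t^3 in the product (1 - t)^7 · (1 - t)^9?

(1 - t)^7(1 - t)^9 = (1 - t)^16, so the coefficient of t^3 is C(16,3)·(-1)^3 = 560·-1 = -560.

-560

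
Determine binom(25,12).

C(25,12) = (25·24·23·22·21·20·19·18·17·16·15·14) / 12! = 2490952020480000 / 479001600 = 5200300.

5200300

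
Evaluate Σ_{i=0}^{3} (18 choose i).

1 + 18 + 153 + 816 = 988.

988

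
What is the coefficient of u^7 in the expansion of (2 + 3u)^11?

The general term is C(11,j)·(2)^j·(3u)^(11-j); the u^7 term has j = 4.
C(11,4) = 330.
Coefficient = C(11,4) · 2^4 · 3^7 = 330 · 16 · 2187 = 11547360.

11547360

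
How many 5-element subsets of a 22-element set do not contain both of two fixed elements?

25194

All 5-subsets: C(22,5) = 26334. Those containing both fixed elements: C(20,3) = 1140.
26334 − 1140 = 25194.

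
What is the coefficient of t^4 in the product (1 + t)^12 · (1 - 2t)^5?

Coefficient of t^4 = Σ_{j} C(12,j)·1^j·C(5,4-j)·(-2)^(4-j) for j from 0 to 4.
= 80 + (-960) + 2640 + (-2200) + 495 = 55.

55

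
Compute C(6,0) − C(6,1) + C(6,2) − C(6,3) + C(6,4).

5

The partial alternating sum Σ_{k=0}^{4} (−1)^k C(6,k) = (−1)^4 C(5,4) = 5.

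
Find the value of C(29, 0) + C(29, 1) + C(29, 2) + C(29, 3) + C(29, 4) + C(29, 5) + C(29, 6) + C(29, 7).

1 + 29 + 406 + 3654 + 23751 + 118755 + 475020 + 1560780 = 2182396.

2182396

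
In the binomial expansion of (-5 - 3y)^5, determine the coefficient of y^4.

-2025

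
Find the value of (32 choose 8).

C(32,8) = (32·31·30·29·28·27·26·25) / 8! = 424097856000 / 40320 = 10518300.

10518300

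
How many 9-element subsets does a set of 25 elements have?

2042975

C(25,9) = (25·24·23·22·21·20·19·18·17) / 9! = 741354768000 / 362880 = 2042975.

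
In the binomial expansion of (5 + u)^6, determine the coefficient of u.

The general term is C(6,j)·(5)^j·(u)^(6-j); the u^1 term has j = 5.
C(6,5) = 6.
Coefficient = C(6,5) · 5^5 = 6 · 3125 = 18750.

18750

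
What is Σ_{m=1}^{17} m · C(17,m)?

1114112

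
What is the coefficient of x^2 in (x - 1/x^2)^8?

General term: C(8,j)·(x)^j·(-1/x^2)^(8-j), with x-exponent 1j − 2(8−j) = 3j − 16.
Set 3j − 16 = 2: j = 6.
C(8,6) = 28; 1^6 = 1; (-1)^2 = 1.
Coefficient = 28 · 1 · 1 = 28.

28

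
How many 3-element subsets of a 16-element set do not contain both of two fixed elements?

All 3-subsets: C(16,3) = 560. Those containing both fixed elements: C(14,1) = 14.
560 − 14 = 546.

546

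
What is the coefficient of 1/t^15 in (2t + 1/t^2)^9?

General term: C(9,j)·(2t)^j·(1/t^2)^(9-j), with t-exponent 1j − 2(9−j) = 3j − 18.
Set 3j − 18 = -15: j = 1.
C(9,1) = 9; 2^1 = 2; 1^8 = 1.
Coefficient = 9 · 2 · 1 = 18.

18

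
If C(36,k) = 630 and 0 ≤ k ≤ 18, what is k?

C(36,k) increases on 0 ≤ k ≤ 18. C(36,1) = 36 and C(36,2) = 630, so k = 2.

2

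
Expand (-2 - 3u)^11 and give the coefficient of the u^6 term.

-10777536

The general term is C(11,j)·(-2)^j·(-3u)^(11-j); the u^6 term has j = 5.
C(11,5) = 462.
Coefficient = C(11,5) · (-2)^5 · (-3)^6 = 462 · (-32) · 729 = -10777536.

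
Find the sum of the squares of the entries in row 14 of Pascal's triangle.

40116600

By Vandermonde's identity, Σ C(14,i)² = C(28,14) = 40116600.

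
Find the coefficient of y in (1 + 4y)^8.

32

The general term is C(8,j)·(1)^j·(4y)^(8-j); the y^1 term has j = 7.
C(8,7) = 8.
Coefficient = C(8,7) · 4^1 = 8 · 4 = 32.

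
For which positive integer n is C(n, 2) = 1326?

52

n(n−1)/2 = 1326 ⇒ n(n−1) = 2652. Since 52·51 = 2652, n = 52.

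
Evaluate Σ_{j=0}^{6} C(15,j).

9949

1 + 15 + 105 + 455 + 1365 + 3003 + 5005 = 9949.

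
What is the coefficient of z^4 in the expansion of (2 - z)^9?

4032

The general term is C(9,j)·(2)^j·(-z)^(9-j); the z^4 term has j = 5.
C(9,5) = 126.
Coefficient = C(9,5) · 2^5 = 126 · 32 = 4032.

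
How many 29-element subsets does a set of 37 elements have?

C(37,29) = C(37,8) by symmetry.
C(37,8) = (37·36·35·34·33·32·31·30) / 8! = 1556675366400 / 40320 = 38608020.

38608020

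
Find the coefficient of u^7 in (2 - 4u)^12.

The general term is C(12,j)·(2)^j·(-4u)^(12-j); the u^7 term has j = 5.
C(12,5) = 792.
Coefficient = C(12,5) · 2^5 · (-4)^7 = 792 · 32 · (-16384) = -415236096.

-415236096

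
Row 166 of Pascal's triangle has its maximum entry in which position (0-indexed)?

C(166,k) is maximized at k = 166/2 = 83.

83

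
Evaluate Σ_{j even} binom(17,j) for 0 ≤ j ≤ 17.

Even-j terms of row 17 sum to 2^16 = 65536.

65536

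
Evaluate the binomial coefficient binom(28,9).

C(28,9) = (28·27·26·25·24·23·22·21·20) / 9! = 2506375872000 / 362880 = 6906900.

6906900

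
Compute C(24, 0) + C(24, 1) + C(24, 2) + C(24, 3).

1 + 24 + 276 + 2024 = 2325.

2325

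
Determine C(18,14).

3060

C(18,14) = C(18,4) by symmetry.
C(18,4) = (18·17·16·15) / 4! = 73440 / 24 = 3060.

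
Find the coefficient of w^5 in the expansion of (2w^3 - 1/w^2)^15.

General term: C(15,j)·(2w^3)^j·(-1/w^2)^(15-j), with w-exponent 3j − 2(15−j) = 5j − 30.
Set 5j − 30 = 5: j = 7.
C(15,7) = 6435; 2^7 = 128; (-1)^8 = 1.
Coefficient = 6435 · 128 · 1 = 823680.

823680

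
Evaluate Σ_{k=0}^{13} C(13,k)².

10400600

By Vandermonde's identity, Σ C(13,k)² = C(26,13) = 10400600.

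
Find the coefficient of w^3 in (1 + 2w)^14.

2912

The general term is C(14,j)·(1)^j·(2w)^(14-j); the w^3 term has j = 11.
C(14,11) = 364.
Coefficient = C(14,11) · 2^3 = 364 · 8 = 2912.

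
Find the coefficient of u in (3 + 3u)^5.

1215

The general term is C(5,j)·(3)^j·(3u)^(5-j); the u^1 term has j = 4.
C(5,4) = 5.
Coefficient = C(5,4) · 3^4 · 3^1 = 5 · 81 · 3 = 1215.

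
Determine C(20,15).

C(20,15) = C(20,5) by symmetry.
C(20,5) = (20·19·18·17·16) / 5! = 1860480 / 120 = 15504.

15504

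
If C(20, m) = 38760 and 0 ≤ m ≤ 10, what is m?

C(20,m) increases on 0 ≤ m ≤ 10. C(20,5) = 15504 and C(20,6) = 38760, so m = 6.

6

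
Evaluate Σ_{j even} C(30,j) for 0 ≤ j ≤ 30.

536870912

Half of (1+1)^30 + (1−1)^30 gives the even-index sum: 2^29 = 536870912.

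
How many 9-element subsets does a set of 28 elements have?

C(28,9) = (28·27·26·25·24·23·22·21·20) / 9! = 2506375872000 / 362880 = 6906900.

6906900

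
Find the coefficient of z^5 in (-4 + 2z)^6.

The general term is C(6,j)·(-4)^j·(2z)^(6-j); the z^5 term has j = 1.
C(6,1) = 6.
Coefficient = C(6,1) · (-4)^1 · 2^5 = 6 · (-4) · 32 = -768.

-768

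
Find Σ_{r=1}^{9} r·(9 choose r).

Differentiating (1+x)^9 and setting x=1: Σ r·C(9,r) = 9·2^8 = 2304.

2304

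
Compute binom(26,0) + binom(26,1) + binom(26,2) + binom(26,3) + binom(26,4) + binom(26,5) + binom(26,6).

313912

1 + 26 + 325 + 2600 + 14950 + 65780 + 230230 = 313912.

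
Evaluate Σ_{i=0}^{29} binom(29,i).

536870912

Setting x = 1 in (1+x)^29 gives Σ C(29,i) = 2^29 = 536870912.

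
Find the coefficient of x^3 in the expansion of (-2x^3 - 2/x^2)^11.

-946176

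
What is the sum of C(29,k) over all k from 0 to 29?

536870912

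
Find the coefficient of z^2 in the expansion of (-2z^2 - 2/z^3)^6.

General term: C(6,j)·(-2z^2)^j·(-2/z^3)^(6-j), with z-exponent 2j − 3(6−j) = 5j − 18.
Set 5j − 18 = 2: j = 4.
C(6,4) = 15; (-2)^4 = 16; (-2)^2 = 4.
Coefficient = 15 · 16 · 4 = 960.

960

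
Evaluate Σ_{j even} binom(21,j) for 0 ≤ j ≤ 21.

1048576

Even-j terms of row 21 sum to 2^20 = 1048576.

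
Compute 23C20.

C(23,20) = C(23,3) by symmetry.
C(23,3) = (23·22·21) / 3! = 10626 / 6 = 1771.

1771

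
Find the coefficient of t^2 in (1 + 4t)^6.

The general term is C(6,j)·(1)^j·(4t)^(6-j); the t^2 term has j = 4.
C(6,4) = 15.
Coefficient = C(6,4) · 4^2 = 15 · 16 = 240.

240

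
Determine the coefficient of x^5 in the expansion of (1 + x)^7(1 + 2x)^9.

Coefficient of x^5 = Σ_{j} C(7,j)·1^j·C(9,5-j)·2^(5-j) for j from 0 to 5.
= 4032 + 14112 + 14112 + 5040 + 630 + 21 = 37947.

37947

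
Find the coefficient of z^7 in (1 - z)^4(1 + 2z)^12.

Coefficient of z^7 = Σ_{j} C(4,j)·(-1)^j·C(12,7-j)·2^(7-j) for j from 0 to 4.
= 101376 + (-236544) + 152064 + (-31680) + 1760 = -13024.

-13024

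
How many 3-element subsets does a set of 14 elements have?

C(14,3) = (14·13·12) / 3! = 2184 / 6 = 364.

364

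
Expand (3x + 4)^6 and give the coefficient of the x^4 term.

19440

The general term is C(6,j)·(3x)^j·(4)^(6-j); the x^4 term has j = 4.
C(6,4) = 15.
Coefficient = C(6,4) · 3^4 · 4^2 = 15 · 81 · 16 = 19440.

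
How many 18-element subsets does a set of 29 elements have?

34597290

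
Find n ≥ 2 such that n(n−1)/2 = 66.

12

n(n−1)/2 = 66 ⇒ n(n−1) = 132. Since 12·11 = 132, n = 12.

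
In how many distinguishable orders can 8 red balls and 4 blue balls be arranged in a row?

495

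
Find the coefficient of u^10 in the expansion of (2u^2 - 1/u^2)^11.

-42240

General term: C(11,j)·(2u^2)^j·(-1/u^2)^(11-j), with u-exponent 2j − 2(11−j) = 4j − 22.
Set 4j − 22 = 10: j = 8.
C(11,8) = 165; 2^8 = 256; (-1)^3 = -1.
Coefficient = 165 · 256 · (-1) = -42240.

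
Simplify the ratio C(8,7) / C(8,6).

C(n,k+1)/C(n,k) = (n−k)/(k+1) = (8−6)/(6+1) = 2/7.

2/7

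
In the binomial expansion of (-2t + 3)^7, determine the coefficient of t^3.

The general term is C(7,j)·(-2t)^j·(3)^(7-j); the t^3 term has j = 3.
C(7,3) = 35.
Coefficient = C(7,3) · (-2)^3 · 3^4 = 35 · (-8) · 81 = -22680.

-22680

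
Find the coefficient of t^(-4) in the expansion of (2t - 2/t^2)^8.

General term: C(8,j)·(2t)^j·(-2/t^2)^(8-j), with t-exponent 1j − 2(8−j) = 3j − 16.
Set 3j − 16 = -4: j = 4.
C(8,4) = 70; 2^4 = 16; (-2)^4 = 16.
Coefficient = 70 · 16 · 16 = 17920.

17920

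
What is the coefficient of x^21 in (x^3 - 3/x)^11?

General term: C(11,j)·(x^3)^j·(-3/x)^(11-j), with x-exponent 3j − 1(11−j) = 4j − 11.
Set 4j − 11 = 21: j = 8.
C(11,8) = 165; 1^8 = 1; (-3)^3 = -27.
Coefficient = 165 · 1 · (-27) = -4455.

-4455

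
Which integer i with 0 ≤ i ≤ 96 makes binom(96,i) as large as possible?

C(96,i) is maximized at i = 96/2 = 48.

48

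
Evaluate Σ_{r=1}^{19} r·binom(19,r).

Differentiating (1+x)^19 and setting x=1: Σ r·C(19,r) = 19·2^18 = 4980736.

4980736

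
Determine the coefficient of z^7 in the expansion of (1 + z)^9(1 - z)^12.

216

Coefficient of z^7 = Σ_{j} C(9,j)·1^j·C(12,7-j)·(-1)^(7-j) for j from 0 to 7.
= (-792) + 8316 + (-28512) + 41580 + (-27720) + 8316 + (-1008) + 36 = 216.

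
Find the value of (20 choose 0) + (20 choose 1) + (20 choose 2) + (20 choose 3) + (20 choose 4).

6196

1 + 20 + 190 + 1140 + 4845 = 6196.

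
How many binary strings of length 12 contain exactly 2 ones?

66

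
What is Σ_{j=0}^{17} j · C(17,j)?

Since j·C(17,j) = 17·C(16,j−1), the sum is 17·2^16 = 17·65536 = 1114112.

1114112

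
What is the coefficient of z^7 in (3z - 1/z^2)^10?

General term: C(10,j)·(3z)^j·(-1/z^2)^(10-j), with z-exponent 1j − 2(10−j) = 3j − 20.
Set 3j − 20 = 7: j = 9.
C(10,9) = 10; 3^9 = 19683; (-1)^1 = -1.
Coefficient = 10 · 19683 · (-1) = -196830.

-196830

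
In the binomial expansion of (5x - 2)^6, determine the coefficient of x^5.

-37500

The general term is C(6,j)·(5x)^j·(-2)^(6-j); the x^5 term has j = 5.
C(6,5) = 6.
Coefficient = C(6,5) · 5^5 · (-2)^1 = 6 · 3125 · (-2) = -37500.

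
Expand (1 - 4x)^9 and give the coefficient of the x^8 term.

The general term is C(9,j)·(1)^j·(-4x)^(9-j); the x^8 term has j = 1.
C(9,1) = 9.
Coefficient = C(9,1) · (-4)^8 = 9 · 65536 = 589824.

589824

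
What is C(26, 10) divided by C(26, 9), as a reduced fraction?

C(n,k+1)/C(n,k) = (n−k)/(k+1) = (26−9)/(9+1) = 17/10.

17/10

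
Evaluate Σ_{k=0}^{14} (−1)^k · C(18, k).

The partial alternating sum Σ_{k=0}^{14} (−1)^k C(18,k) = (−1)^14 C(17,14) = 680.

680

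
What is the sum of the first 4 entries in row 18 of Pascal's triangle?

988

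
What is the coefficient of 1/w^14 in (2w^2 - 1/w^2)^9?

18

General term: C(9,j)·(2w^2)^j·(-1/w^2)^(9-j), with w-exponent 2j − 2(9−j) = 4j − 18.
Set 4j − 18 = -14: j = 1.
C(9,1) = 9; 2^1 = 2; (-1)^8 = 1.
Coefficient = 9 · 2 · 1 = 18.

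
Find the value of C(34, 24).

C(34,24) = C(34,10) by symmetry.
C(34,10) = (34·33·32·31·30·29·28·27·26·25) / 10! = 475837794432000 / 3628800 = 131128140.

131128140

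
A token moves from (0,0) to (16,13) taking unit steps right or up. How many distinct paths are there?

Each path is a sequence of 29 steps with 16 rights: C(29,16) = 67863915.

67863915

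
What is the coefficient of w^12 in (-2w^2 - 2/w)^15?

General term: C(15,j)·(-2w^2)^j·(-2/w)^(15-j), with w-exponent 2j − 1(15−j) = 3j − 15.
Set 3j − 15 = 12: j = 9.
C(15,9) = 5005; (-2)^9 = -512; (-2)^6 = 64.
Coefficient = 5005 · (-512) · 64 = -164003840.

-164003840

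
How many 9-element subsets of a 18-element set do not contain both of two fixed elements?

All 9-subsets: C(18,9) = 48620. Those containing both fixed elements: C(16,7) = 11440.
48620 − 11440 = 37180.

37180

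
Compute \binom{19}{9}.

92378

C(19,9) = (19·18·17·16·15·14·13·12·11) / 9! = 33522128640 / 362880 = 92378.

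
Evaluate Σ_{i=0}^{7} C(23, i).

390656

1 + 23 + 253 + 1771 + 8855 + 33649 + 100947 + 245157 = 390656.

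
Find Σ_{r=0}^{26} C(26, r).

67108864

The entries of row 26 sum to 2^26 = 67108864.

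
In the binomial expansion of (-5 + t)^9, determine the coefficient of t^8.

The general term is C(9,j)·(-5)^j·(t)^(9-j); the t^8 term has j = 1.
C(9,1) = 9.
Coefficient = C(9,1) · (-5)^1 = 9 · (-5) = -45.

-45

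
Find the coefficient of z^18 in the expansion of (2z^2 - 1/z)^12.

General term: C(12,j)·(2z^2)^j·(-1/z)^(12-j), with z-exponent 2j − 1(12−j) = 3j − 12.
Set 3j − 12 = 18: j = 10.
C(12,10) = 66; 2^10 = 1024; (-1)^2 = 1.
Coefficient = 66 · 1024 · 1 = 67584.

67584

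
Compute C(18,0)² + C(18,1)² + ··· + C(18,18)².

9075135300

Σ C(18,k)² is the coefficient of x^18 in (1+x)^18(1+x)^18 = (1+x)^36, i.e. C(36,18) = 9075135300.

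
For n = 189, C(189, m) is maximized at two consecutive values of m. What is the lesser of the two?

94

For odd n = 189, C(189,m) peaks at m = (n−1)/2 and (n+1)/2; the lesser is 94.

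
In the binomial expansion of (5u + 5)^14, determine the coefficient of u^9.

The general term is C(14,j)·(5u)^j·(5)^(14-j); the u^9 term has j = 9.
C(14,9) = 2002.
Coefficient = C(14,9) · 5^9 · 5^5 = 2002 · 1953125 · 3125 = 12219238281250.

12219238281250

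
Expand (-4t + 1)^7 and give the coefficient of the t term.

The general term is C(7,j)·(-4t)^j·(1)^(7-j); the t^1 term has j = 1.
C(7,1) = 7.
Coefficient = C(7,1) · (-4)^1 = 7 · (-4) = -28.

-28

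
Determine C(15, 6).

C(15,6) = (15·14·13·12·11·10) / 6! = 3603600 / 720 = 5005.

5005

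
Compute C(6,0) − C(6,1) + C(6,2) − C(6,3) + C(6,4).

5

The partial alternating sum Σ_{k=0}^{4} (−1)^k C(6,k) = (−1)^4 C(5,4) = 5.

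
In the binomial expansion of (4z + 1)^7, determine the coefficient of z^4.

The general term is C(7,j)·(4z)^j·(1)^(7-j); the z^4 term has j = 4.
C(7,4) = 35.
Coefficient = C(7,4) · 4^4 = 35 · 256 = 8960.

8960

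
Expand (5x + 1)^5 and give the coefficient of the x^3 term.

1250

The general term is C(5,j)·(5x)^j·(1)^(5-j); the x^3 term has j = 3.
C(5,3) = 10.
Coefficient = C(5,3) · 5^3 = 10 · 125 = 1250.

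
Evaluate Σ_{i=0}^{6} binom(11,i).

1486

1 + 11 + 55 + 165 + 330 + 462 + 462 = 1486.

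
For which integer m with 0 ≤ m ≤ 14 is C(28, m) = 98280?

5

C(28,m) increases on 0 ≤ m ≤ 14. C(28,4) = 20475 and C(28,5) = 98280, so m = 5.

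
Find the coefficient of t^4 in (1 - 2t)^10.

3360

The general term is C(10,j)·(1)^j·(-2t)^(10-j); the t^4 term has j = 6.
C(10,6) = 210.
Coefficient = C(10,6) · (-2)^4 = 210 · 16 = 3360.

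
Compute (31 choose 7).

2629575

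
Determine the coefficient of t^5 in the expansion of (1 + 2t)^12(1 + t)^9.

Coefficient of t^5 = Σ_{j} C(12,j)·2^j·C(9,5-j)·1^(5-j) for j from 0 to 5.
= 126 + 3024 + 22176 + 63360 + 71280 + 25344 = 185310.

185310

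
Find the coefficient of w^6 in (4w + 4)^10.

220200960

The general term is C(10,j)·(4w)^j·(4)^(10-j); the w^6 term has j = 6.
C(10,6) = 210.
Coefficient = C(10,6) · 4^6 · 4^4 = 210 · 4096 · 256 = 220200960.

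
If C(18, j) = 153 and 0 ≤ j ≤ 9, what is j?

C(18,j) increases on 0 ≤ j ≤ 9. C(18,1) = 18 and C(18,2) = 153, so j = 2.

2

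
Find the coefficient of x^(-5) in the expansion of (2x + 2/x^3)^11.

General term: C(11,j)·(2x)^j·(2/x^3)^(11-j), with x-exponent 1j − 3(11−j) = 4j − 33.
Set 4j − 33 = -5: j = 7.
C(11,7) = 330; 2^7 = 128; 2^4 = 16.
Coefficient = 330 · 128 · 16 = 675840.

675840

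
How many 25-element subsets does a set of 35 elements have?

C(35,25) = C(35,10) by symmetry.
C(35,10) = (35·34·33·32·31·30·29·28·27·26) / 10! = 666172912204800 / 3628800 = 183579396.

183579396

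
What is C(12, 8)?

495

C(12,8) = C(12,4) by symmetry.
C(12,4) = (12·11·10·9) / 4! = 11880 / 24 = 495.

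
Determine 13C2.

78

C(13,2) = (13·12) / 2! = 156 / 2 = 78.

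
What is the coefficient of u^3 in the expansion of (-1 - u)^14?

364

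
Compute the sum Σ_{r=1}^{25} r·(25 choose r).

419430400

Since r·C(25,r) = 25·C(24,r−1), the sum is 25·2^24 = 25·16777216 = 419430400.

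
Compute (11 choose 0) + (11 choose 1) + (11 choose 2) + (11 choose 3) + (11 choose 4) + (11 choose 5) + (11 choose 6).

1486

1 + 11 + 55 + 165 + 330 + 462 + 462 = 1486.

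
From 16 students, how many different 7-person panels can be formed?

11440

This is C(16,7) = 11440.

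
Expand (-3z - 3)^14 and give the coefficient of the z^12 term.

435250179

The general term is C(14,j)·(-3z)^j·(-3)^(14-j); the z^12 term has j = 12.
C(14,12) = 91.
Coefficient = C(14,12) · (-3)^12 · (-3)^2 = 91 · 531441 · 9 = 435250179.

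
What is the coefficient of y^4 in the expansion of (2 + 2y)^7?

4480

The general term is C(7,j)·(2)^j·(2y)^(7-j); the y^4 term has j = 3.
C(7,3) = 35.
Coefficient = C(7,3) · 2^3 · 2^4 = 35 · 8 · 16 = 4480.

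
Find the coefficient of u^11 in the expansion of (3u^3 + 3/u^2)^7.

45927

General term: C(7,j)·(3u^3)^j·(3/u^2)^(7-j), with u-exponent 3j − 2(7−j) = 5j − 14.
Set 5j − 14 = 11: j = 5.
C(7,5) = 21; 3^5 = 243; 3^2 = 9.
Coefficient = 21 · 243 · 9 = 45927.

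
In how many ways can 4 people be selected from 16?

This is C(16,4) = 1820.

1820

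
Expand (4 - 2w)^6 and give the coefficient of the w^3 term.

-10240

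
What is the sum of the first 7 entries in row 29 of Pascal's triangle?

1 + 29 + 406 + 3654 + 23751 + 118755 + 475020 = 621616.

621616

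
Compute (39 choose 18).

C(39,18) = (39·38·37·36·35·34·33·32·31·30·29·28·27·26·25·24·23·22) / 18! = 399246543793282239774720000 / 6402373705728000 = 62359143990.

62359143990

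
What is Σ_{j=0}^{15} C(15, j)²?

By Vandermonde's identity, Σ C(15,j)² = C(30,15) = 155117520.

155117520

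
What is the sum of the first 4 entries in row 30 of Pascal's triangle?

1 + 30 + 435 + 4060 = 4526.

4526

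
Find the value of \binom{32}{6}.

906192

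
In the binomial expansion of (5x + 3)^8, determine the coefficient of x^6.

The general term is C(8,j)·(5x)^j·(3)^(8-j); the x^6 term has j = 6.
C(8,6) = 28.
Coefficient = C(8,6) · 5^6 · 3^2 = 28 · 15625 · 9 = 3937500.

3937500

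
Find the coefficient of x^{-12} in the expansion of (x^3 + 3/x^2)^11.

1082565

General term: C(11,j)·(x^3)^j·(3/x^2)^(11-j), with x-exponent 3j − 2(11−j) = 5j − 22.
Set 5j − 22 = -12: j = 2.
C(11,2) = 55; 1^2 = 1; 3^9 = 19683.
Coefficient = 55 · 1 · 19683 = 1082565.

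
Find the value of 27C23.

17550

C(27,23) = C(27,4) by symmetry.
C(27,4) = (27·26·25·24) / 4! = 421200 / 24 = 17550.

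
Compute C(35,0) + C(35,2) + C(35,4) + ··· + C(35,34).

Half of (1+1)^35 + (1−1)^35 gives the even-index sum: 2^34 = 17179869184.

17179869184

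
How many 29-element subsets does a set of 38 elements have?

163011640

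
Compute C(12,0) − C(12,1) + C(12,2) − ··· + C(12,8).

165

The partial alternating sum Σ_{k=0}^{8} (−1)^k C(12,k) = (−1)^8 C(11,8) = 165.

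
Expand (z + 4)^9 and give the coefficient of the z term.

The general term is C(9,j)·(z)^j·(4)^(9-j); the z^1 term has j = 1.
C(9,1) = 9.
Coefficient = C(9,1) · 4^8 = 9 · 65536 = 589824.

589824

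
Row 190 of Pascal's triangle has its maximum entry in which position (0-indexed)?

C(190,m) is maximized at m = 190/2 = 95.

95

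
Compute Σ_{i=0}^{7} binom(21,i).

1 + 21 + 210 + 1330 + 5985 + 20349 + 54264 + 116280 = 198440.

198440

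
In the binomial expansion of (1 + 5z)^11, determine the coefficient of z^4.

The general term is C(11,j)·(1)^j·(5z)^(11-j); the z^4 term has j = 7.
C(11,7) = 330.
Coefficient = C(11,7) · 5^4 = 330 · 625 = 206250.

206250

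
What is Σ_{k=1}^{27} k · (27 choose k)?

1811939328

Since k·C(27,k) = 27·C(26,k−1), the sum is 27·2^26 = 27·67108864 = 1811939328.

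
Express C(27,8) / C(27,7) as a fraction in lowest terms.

5/2

C(n,k+1)/C(n,k) = (n−k)/(k+1) = (27−7)/(7+1) = 20/8 = 5/2.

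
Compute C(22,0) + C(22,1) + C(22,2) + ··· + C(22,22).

4194304

The entries of row 22 sum to 2^22 = 4194304.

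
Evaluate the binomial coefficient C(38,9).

163011640

C(38,9) = (38·37·36·35·34·33·32·31·30) / 9! = 59153663923200 / 362880 = 163011640.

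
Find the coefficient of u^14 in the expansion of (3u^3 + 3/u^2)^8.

183708

General term: C(8,j)·(3u^3)^j·(3/u^2)^(8-j), with u-exponent 3j − 2(8−j) = 5j − 16.
Set 5j − 16 = 14: j = 6.
C(8,6) = 28; 3^6 = 729; 3^2 = 9.
Coefficient = 28 · 729 · 9 = 183708.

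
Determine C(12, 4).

495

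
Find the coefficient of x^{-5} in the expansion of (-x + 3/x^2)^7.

General term: C(7,j)·(-x)^j·(3/x^2)^(7-j), with x-exponent 1j − 2(7−j) = 3j − 14.
Set 3j − 14 = -5: j = 3.
C(7,3) = 35; (-1)^3 = -1; 3^4 = 81.
Coefficient = 35 · (-1) · 81 = -2835.

-2835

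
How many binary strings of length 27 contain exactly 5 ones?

80730

Choose the 5 positions: C(27,5) = 80730.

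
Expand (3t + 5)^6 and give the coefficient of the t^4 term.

The general term is C(6,j)·(3t)^j·(5)^(6-j); the t^4 term has j = 4.
C(6,4) = 15.
Coefficient = C(6,4) · 3^4 · 5^2 = 15 · 81 · 25 = 30375.

30375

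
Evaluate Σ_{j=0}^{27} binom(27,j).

The entries of row 27 sum to 2^27 = 134217728.

134217728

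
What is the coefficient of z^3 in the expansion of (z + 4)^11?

The general term is C(11,j)·(z)^j·(4)^(11-j); the z^3 term has j = 3.
C(11,3) = 165.
Coefficient = C(11,3) · 4^8 = 165 · 65536 = 10813440.

10813440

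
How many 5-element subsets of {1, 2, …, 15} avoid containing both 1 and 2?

All 5-subsets: C(15,5) = 3003. Those containing both fixed elements: C(13,3) = 286.
3003 − 286 = 2717.

2717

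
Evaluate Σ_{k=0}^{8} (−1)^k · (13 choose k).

495

The partial alternating sum Σ_{k=0}^{8} (−1)^k C(13,k) = (−1)^8 C(12,8) = 495.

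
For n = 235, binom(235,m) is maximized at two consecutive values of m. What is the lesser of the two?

117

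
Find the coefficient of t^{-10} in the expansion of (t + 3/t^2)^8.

General term: C(8,j)·(t)^j·(3/t^2)^(8-j), with t-exponent 1j − 2(8−j) = 3j − 16.
Set 3j − 16 = -10: j = 2.
C(8,2) = 28; 1^2 = 1; 3^6 = 729.
Coefficient = 28 · 1 · 729 = 20412.

20412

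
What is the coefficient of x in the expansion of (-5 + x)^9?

3515625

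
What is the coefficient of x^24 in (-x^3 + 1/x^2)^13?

286

General term: C(13,j)·(-x^3)^j·(1/x^2)^(13-j), with x-exponent 3j − 2(13−j) = 5j − 26.
Set 5j − 26 = 24: j = 10.
C(13,10) = 286; (-1)^10 = 1; 1^3 = 1.
Coefficient = 286 · 1 · 1 = 286.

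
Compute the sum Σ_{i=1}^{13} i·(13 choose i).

53248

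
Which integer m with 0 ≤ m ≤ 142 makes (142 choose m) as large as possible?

71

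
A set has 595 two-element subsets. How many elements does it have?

n(n−1)/2 = 595 ⇒ n(n−1) = 1190. Since 35·34 = 1190, n = 35.

35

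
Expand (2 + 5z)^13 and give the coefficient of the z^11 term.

15234375000

The general term is C(13,j)·(2)^j·(5z)^(13-j); the z^11 term has j = 2.
C(13,2) = 78.
Coefficient = C(13,2) · 2^2 · 5^11 = 78 · 4 · 48828125 = 15234375000.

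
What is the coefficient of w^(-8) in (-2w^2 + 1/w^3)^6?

60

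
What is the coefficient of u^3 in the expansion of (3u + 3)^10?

7085880

The general term is C(10,j)·(3u)^j·(3)^(10-j); the u^3 term has j = 3.
C(10,3) = 120.
Coefficient = C(10,3) · 3^3 · 3^7 = 120 · 27 · 2187 = 7085880.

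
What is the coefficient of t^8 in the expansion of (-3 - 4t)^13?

The general term is C(13,j)·(-3)^j·(-4t)^(13-j); the t^8 term has j = 5.
C(13,5) = 1287.
Coefficient = C(13,5) · (-3)^5 · (-4)^8 = 1287 · (-243) · 65536 = -20495794176.

-20495794176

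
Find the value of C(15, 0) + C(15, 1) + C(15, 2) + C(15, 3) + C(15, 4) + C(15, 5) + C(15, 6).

9949

1 + 15 + 105 + 455 + 1365 + 3003 + 5005 = 9949.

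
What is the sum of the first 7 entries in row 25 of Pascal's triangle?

1 + 25 + 300 + 2300 + 12650 + 53130 + 177100 = 245506.

245506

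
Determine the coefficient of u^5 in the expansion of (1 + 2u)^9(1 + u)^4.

16722

Coefficient of u^5 = Σ_{j} C(9,j)·2^j·C(4,5-j)·1^(5-j) for j from 1 to 5.
= 18 + 576 + 4032 + 8064 + 4032 = 16722.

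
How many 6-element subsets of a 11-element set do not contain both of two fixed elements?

All 6-subsets: C(11,6) = 462. Those containing both fixed elements: C(9,4) = 126.
462 − 126 = 336.

336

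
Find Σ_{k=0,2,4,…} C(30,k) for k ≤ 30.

536870912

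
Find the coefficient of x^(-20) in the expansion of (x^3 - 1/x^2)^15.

-105

General term: C(15,j)·(x^3)^j·(-1/x^2)^(15-j), with x-exponent 3j − 2(15−j) = 5j − 30.
Set 5j − 30 = -20: j = 2.
C(15,2) = 105; 1^2 = 1; (-1)^13 = -1.
Coefficient = 105 · 1 · (-1) = -105.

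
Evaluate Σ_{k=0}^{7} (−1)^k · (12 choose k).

-330

The partial alternating sum Σ_{k=0}^{7} (−1)^k C(12,k) = (−1)^7 C(11,7) = -330.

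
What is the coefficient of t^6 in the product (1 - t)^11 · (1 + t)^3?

-99

Coefficient of t^6 = Σ_{j} C(11,j)·(-1)^j·C(3,6-j)·1^(6-j) for j from 3 to 6.
= (-165) + 990 + (-1386) + 462 = -99.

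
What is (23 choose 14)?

817190

C(23,14) = C(23,9) by symmetry.
C(23,9) = (23·22·21·20·19·18·17·16·15) / 9! = 296541907200 / 362880 = 817190.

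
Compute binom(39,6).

C(39,6) = (39·38·37·36·35·34) / 6! = 2349088560 / 720 = 3262623.

3262623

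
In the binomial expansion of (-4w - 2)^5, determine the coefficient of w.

The general term is C(5,j)·(-4w)^j·(-2)^(5-j); the w^1 term has j = 1.
C(5,1) = 5.
Coefficient = C(5,1) · (-4)^1 · (-2)^4 = 5 · (-4) · 16 = -320.

-320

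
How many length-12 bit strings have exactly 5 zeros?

792

Choose the 5 positions: C(12,5) = 792.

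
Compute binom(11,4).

330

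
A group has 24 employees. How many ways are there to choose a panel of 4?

10626

This is C(24,4) = 10626.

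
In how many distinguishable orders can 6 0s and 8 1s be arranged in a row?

3003

Choose positions for the 0s: C(14,6) = 3003.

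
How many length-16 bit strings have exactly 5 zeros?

Choose the 5 positions: C(16,5) = 4368.

4368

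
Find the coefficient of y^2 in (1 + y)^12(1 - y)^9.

-6

Coefficient of y^2 = Σ_{j} C(12,j)·1^j·C(9,2-j)·(-1)^(2-j) for j from 0 to 2.
= 36 + (-108) + 66 = -6.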